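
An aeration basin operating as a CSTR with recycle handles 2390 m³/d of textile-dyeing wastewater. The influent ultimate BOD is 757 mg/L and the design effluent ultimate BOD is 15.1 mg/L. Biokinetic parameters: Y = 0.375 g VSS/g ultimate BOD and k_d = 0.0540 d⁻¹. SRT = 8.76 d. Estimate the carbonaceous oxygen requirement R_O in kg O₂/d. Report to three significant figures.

R_O ≈ 1130 kg O₂/d

The observed yield is Y_obs = Y/(1 + k_d·θ_c) = 0.375 / (1 + 0.0540 × 8.76) = 0.375 / 1.473 = 0.2546 g VSS per g ultimate BOD removed.
ΔS = 757 − 15.1 = 741.9 mg/L, so the substrate removal rate is 2390 × 741.9/1000 = 1773 kg ultimate BOD/d.
Net sludge production P_X = 0.2546 × 1773 = 451.4 kg VSS/d.
Carbonaceous O₂ demand = substrate oxidised − cell-mass equivalent = 1773 − 1.42 × 451.4 = 1132 kg O₂/d.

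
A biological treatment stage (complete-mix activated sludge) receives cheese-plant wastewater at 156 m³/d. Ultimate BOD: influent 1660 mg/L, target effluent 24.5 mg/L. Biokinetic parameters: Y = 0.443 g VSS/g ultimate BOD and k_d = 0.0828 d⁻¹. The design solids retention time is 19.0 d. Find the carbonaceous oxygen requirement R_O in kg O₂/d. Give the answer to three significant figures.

R_O ≈ 193 kg O₂/d

Y_obs = Y / (1 + k_d θ_c) = 0.443 / (1 + 0.0828 × 19.0) = 0.443 / 2.573 = 0.1722.
Q·(S₀ − S) = 156 × (1660 − 24.5) × 10⁻³ = 255.1 kg/d removed.
Net sludge production P_X = 0.1722 × 255.1 = 43.92 kg VSS/d.
R_O = Q·ΔS − 1.42 P_X = 255.1 − 62.37 = 192.8 kg O₂/d.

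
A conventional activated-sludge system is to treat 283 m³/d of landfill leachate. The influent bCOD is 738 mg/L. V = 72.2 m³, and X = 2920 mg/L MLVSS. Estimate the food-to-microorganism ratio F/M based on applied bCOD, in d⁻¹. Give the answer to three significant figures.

F/M = Q·S₀ / (V·X) = 283 × 738 / (72.20 × 2920) = 0.9907 g bCOD·(g VSS·d)⁻¹.

F/M ≈ 0.991 d⁻¹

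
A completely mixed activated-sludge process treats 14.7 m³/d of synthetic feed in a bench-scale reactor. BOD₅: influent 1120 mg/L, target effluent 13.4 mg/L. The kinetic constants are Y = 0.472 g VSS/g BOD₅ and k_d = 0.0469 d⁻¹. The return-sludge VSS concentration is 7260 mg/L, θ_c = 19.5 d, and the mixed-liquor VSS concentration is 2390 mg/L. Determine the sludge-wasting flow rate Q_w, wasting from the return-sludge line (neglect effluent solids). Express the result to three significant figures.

Q_w ≈ 0.552 m³/d

Rearranging the biomass balance for a CMAS with decay, V = Y·Q·ΔS·θ_c / [X·(1+k_d θ_c)] = 0.472 × 14.7 × (1120 − 13.4) × 19.5 / [2390 × (1 + 0.0469 × 19.5)] = 1.5×10^5 / 4576 = 32.72 m³.
Wasting from the return line (neglecting effluent solids): Q_w = V·X / (θ_c·X_r) = 32.72 × 2390 / (19.5 × 7260) = 0.5524 m³/d.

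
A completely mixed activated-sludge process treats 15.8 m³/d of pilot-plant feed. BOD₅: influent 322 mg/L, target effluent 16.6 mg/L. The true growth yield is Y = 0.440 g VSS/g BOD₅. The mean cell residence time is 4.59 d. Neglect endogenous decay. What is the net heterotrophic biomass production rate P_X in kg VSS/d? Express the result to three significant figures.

Since k_d ≈ 0, Y_obs = Y = 0.440 g VSS/g BOD₅.
ΔS = 322 − 16.6 = 305.4 mg/L, so the substrate removal rate is 15.8 × 305.4/1000 = 4.825 kg BOD₅/d.
Net biomass production P_X = Y_obs × Q·(S₀ − S) = 0.4400 × 4.825 = 2.123 kg VSS/d.

P_X ≈ 2.12 kg VSS/d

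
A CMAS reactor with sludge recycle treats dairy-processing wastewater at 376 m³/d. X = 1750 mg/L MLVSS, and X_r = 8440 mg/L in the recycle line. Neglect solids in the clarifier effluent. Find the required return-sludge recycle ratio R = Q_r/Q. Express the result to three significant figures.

Mass balance around the secondary clarifier (neglecting effluent solids): R = X / (X_r − X) = 1750 / (8440 − 1750) = 0.2616.

R ≈ 0.262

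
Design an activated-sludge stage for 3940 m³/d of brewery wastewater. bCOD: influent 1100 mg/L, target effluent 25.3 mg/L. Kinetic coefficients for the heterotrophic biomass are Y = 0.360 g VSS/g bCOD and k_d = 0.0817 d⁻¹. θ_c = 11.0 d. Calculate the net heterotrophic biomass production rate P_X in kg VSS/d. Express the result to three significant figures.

P_X ≈ 803 kg VSS/d

Y_obs = Y / (1 + k_d θ_c) = 0.360 / (1 + 0.0817 × 11.0) = 0.360 / 1.899 = 0.1896.
Mass of bCOD removed per day: Q(S₀ − S) = 3940 × 1075 g/m³ = 4234 kg/d.
Biomass produced: P_X = Y_obs·Q·ΔS = 0.1896 × 4234 ≈ 802.8 kg VSS/d.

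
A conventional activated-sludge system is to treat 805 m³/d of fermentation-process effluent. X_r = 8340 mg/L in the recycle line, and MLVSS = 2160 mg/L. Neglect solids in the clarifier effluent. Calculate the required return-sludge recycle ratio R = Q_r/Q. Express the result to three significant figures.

R = Q_r/Q = X/(X_r − X) = 2160 / (8340 − 2160) = 0.3495.

R ≈ 0.350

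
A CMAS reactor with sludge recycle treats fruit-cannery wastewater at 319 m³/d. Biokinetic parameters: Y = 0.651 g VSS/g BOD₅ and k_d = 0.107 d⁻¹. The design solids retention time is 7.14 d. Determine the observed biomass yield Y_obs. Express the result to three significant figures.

Y_obs = Y / (1 + k_d θ_c) = 0.651 / (1 + 0.107 × 7.14) = 0.651 / 1.764 = 0.3691.

Y_obs ≈ 0.369 g VSS/g BOD₅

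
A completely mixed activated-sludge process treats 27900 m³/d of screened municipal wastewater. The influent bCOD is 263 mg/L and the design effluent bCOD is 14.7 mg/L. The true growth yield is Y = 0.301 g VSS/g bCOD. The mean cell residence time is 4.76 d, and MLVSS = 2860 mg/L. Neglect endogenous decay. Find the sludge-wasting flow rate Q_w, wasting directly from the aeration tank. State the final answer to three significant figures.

Q_w ≈ 729 m³/d

Biomass mass balance (decay neglected): V·X = Y·Q·(S₀ − S)·θ_c, so V = 0.301 × 27900 × (263 − 14.7) × 4.76 / 2860 = 3470 m³.
For wasting at MLVSS concentration, Q_w = V/θ_c = 3470/4.76 = 729.1 m³/d.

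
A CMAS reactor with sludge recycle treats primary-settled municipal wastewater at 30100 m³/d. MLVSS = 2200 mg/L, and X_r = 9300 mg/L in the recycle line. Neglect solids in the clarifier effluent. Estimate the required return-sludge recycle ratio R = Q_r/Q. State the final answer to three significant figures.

R ≈ 0.310

Mass balance around the secondary clarifier (neglecting effluent solids): R = X / (X_r − X) = 2200 / (9300 − 2200) = 0.3099.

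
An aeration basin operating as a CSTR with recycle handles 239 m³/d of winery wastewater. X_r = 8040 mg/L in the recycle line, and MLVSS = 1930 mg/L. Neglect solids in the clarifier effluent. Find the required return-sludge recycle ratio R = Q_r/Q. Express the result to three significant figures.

R = Q_r/Q = X/(X_r − X) = 1930 / (8040 − 1930) = 0.3159.

R ≈ 0.316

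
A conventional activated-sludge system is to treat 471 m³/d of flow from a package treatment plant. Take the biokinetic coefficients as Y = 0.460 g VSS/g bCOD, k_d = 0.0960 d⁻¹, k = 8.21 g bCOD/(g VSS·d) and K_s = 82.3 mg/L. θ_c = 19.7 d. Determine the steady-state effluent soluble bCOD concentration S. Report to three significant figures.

S ≈ 3.33 mg/L

For a completely mixed reactor with recycle the Lawrence–McCarty relation gives S = K_s·(1 + k_d·θ_c) / [θ_c·(Y·k − k_d) − 1] = 82.3 × (1 + 0.0960 × 19.7) / [19.7 × (0.460 × 8.21 − 0.0960) − 1] = 237.9 / 71.51 = 3.328 mg/L.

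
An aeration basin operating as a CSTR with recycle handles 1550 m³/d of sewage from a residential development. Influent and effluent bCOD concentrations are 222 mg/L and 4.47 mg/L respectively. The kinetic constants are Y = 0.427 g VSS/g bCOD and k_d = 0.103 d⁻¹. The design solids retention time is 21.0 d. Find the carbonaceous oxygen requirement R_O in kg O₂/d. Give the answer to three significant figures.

R_O ≈ 273 kg O₂/d

The observed yield is Y_obs = Y/(1 + k_d·θ_c) = 0.427 / (1 + 0.103 × 21.0) = 0.427 / 3.163 = 0.1350 g VSS per g bCOD removed.
Substrate removed = Q·(S₀ − S) = 1550 m³/d × (222 − 4.47) g/m³ = 3.37×10^5 g/d = 337.2 kg/d.
P_X = Y_obs·Q·(S₀ − S) = 0.1350 × 337.2 = 45.52 kg VSS/d.
R_O = Q·(S₀ − S) − 1.42·P_X = 337.2 − 1.42 × 45.52 = 272.5 kg O₂/d.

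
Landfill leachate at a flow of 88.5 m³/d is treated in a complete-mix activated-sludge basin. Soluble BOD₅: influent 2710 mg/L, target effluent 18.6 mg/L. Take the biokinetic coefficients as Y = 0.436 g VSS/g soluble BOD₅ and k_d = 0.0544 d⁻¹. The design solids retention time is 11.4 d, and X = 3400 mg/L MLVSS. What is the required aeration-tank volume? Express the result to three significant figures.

From the SRT design equation V = Y Q (S₀−S) θ_c / [X (1 + k_d θ_c)] = 0.436 × 88.5 × (2710 − 18.6) × 11.4 / [3400 × (1 + 0.0544 × 11.4)] = 1.18×10^6 / 5509 = 214.9 m³.

V ≈ 215 m³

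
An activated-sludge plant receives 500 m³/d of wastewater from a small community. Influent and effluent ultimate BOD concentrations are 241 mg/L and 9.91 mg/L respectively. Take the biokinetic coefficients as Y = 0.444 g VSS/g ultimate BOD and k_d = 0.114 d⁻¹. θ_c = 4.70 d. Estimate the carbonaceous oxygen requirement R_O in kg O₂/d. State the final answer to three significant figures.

R_O ≈ 68.1 kg O₂/d

Correct the yield for decay: Y_obs = Y/(1 + k_d θ_c) = 0.444 / (1 + 0.114 × 4.70) = 0.444 / 1.536 = 0.2891.
Substrate removed = Q·(S₀ − S) = 500 m³/d × (241 − 9.91) g/m³ = 1.16×10^5 g/d = 115.5 kg/d.
Biomass synthesised: P_X = Y_obs × 115.5 = 33.40 kg VSS/d.
R_O = Q·ΔS − 1.42 P_X = 115.5 − 47.43 = 68.11 kg O₂/d.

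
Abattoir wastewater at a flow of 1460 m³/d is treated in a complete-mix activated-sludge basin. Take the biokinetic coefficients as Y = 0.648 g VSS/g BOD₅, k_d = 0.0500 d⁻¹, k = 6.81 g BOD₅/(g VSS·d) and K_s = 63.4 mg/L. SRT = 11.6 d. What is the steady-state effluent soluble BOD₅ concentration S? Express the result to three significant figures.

For a completely mixed reactor with recycle the Lawrence–McCarty relation gives S = K_s·(1 + k_d·θ_c) / [θ_c·(Y·k − k_d) − 1] = 63.4 × (1 + 0.0500 × 11.6) / [11.6 × (0.648 × 6.81 − 0.0500) − 1] = 100.2 / 49.61 = 2.019 mg/L.

S ≈ 2.02 mg/L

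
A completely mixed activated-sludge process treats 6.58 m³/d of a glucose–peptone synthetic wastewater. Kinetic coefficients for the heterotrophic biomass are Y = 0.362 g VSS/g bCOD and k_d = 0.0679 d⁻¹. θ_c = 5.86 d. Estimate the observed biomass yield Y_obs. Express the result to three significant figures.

Y_obs ≈ 0.259 g VSS/g bCOD

Y_obs = Y / (1 + k_d θ_c) = 0.362 / (1 + 0.0679 × 5.86) = 0.362 / 1.398 = 0.2590.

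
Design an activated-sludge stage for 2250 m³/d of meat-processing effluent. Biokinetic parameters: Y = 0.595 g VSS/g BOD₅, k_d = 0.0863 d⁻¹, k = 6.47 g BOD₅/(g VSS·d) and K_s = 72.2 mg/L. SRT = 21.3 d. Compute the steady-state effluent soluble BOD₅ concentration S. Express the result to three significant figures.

S ≈ 2.59 mg/L

Effluent substrate depends only on kinetics and SRT: S = K_s(1 + k_d θ_c) / [θ_c(Yk − k_d) − 1] = 72.2 × (1 + 0.0863 × 21.3) / [21.3 × (0.595 × 6.47 − 0.0863) − 1] = 204.9 / 79.16 = 2.589 mg/L.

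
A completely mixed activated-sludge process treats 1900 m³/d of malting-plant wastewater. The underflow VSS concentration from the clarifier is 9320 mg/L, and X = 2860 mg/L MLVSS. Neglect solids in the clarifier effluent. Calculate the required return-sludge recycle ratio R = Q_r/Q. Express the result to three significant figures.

R ≈ 0.443

Solids balance on the clarifier gives (1+R)X = R·X_r, so R = X/(X_r − X) = 2860 / (9320 − 2860) = 0.4427.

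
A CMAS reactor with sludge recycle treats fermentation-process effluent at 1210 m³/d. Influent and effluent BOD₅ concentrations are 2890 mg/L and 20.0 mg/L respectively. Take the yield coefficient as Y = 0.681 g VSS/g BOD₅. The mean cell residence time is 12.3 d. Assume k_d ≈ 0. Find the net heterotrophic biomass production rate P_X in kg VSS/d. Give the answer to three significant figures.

P_X ≈ 2360 kg VSS/d

Since k_d ≈ 0, Y_obs = Y = 0.681 g VSS/g BOD₅.
Mass of BOD₅ removed per day: Q(S₀ − S) = 1210 × 2870 g/m³ = 3473 kg/d.
P_X = Y_obs · Q(S₀ − S) = 0.6810 × 3473 = 2365 kg VSS/d.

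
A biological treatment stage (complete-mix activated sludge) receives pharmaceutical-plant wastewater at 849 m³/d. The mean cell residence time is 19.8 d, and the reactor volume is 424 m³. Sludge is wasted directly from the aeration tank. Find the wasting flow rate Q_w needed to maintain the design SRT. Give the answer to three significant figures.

For wasting at MLVSS concentration, Q_w = V/θ_c = 424.0/19.8 = 21.41 m³/d.

Q_w ≈ 21.4 m³/d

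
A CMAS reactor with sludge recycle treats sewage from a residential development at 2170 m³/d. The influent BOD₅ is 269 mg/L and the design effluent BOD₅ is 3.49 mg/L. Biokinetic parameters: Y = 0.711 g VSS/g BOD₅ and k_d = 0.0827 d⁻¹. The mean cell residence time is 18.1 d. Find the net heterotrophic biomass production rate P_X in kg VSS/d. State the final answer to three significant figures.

The observed yield is Y_obs = Y/(1 + k_d·θ_c) = 0.711 / (1 + 0.0827 × 18.1) = 0.711 / 2.497 = 0.2848 g VSS per g BOD₅ removed.
Substrate removed = Q·(S₀ − S) = 2170 m³/d × (269 − 3.49) g/m³ = 5.76×10^5 g/d = 576.2 kg/d.
P_X = Y_obs · Q(S₀ − S) = 0.2848 × 576.2 = 164.1 kg VSS/d.

P_X ≈ 164 kg VSS/d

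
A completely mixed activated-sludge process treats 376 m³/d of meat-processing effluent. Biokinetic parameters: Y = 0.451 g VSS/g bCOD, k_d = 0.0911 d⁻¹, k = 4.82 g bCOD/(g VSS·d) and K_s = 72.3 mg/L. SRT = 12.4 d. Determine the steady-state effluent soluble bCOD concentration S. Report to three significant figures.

For a completely mixed reactor with recycle the Lawrence–McCarty relation gives S = K_s·(1 + k_d·θ_c) / [θ_c·(Y·k − k_d) − 1] = 72.3 × (1 + 0.0911 × 12.4) / [12.4 × (0.451 × 4.82 − 0.0911) − 1] = 154.0 / 24.83 = 6.202 mg/L.

S ≈ 6.20 mg/L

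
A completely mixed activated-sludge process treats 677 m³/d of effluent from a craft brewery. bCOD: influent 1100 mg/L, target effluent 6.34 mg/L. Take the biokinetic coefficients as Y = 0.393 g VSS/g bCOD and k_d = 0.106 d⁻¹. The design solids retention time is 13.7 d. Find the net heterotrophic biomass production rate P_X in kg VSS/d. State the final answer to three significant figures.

P_X ≈ 119 kg VSS/d

The observed yield is Y_obs = Y/(1 + k_d·θ_c) = 0.393 / (1 + 0.106 × 13.7) = 0.393 / 2.452 = 0.1603 g VSS per g bCOD removed.
Substrate removed = Q·(S₀ − S) = 677 m³/d × (1100 − 6.34) g/m³ = 7.4×10^5 g/d = 740.4 kg/d.
Net biomass production P_X = Y_obs × Q·(S₀ − S) = 0.1603 × 740.4 = 118.7 kg VSS/d.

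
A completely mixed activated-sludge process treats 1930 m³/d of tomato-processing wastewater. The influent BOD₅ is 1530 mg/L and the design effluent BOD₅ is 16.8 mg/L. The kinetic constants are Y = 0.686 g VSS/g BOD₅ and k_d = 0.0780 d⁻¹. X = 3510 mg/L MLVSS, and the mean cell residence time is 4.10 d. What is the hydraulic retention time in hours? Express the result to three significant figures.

From the SRT design equation V = Y Q (S₀−S) θ_c / [X (1 + k_d θ_c)] = 0.686 × 1930 × (1530 − 16.8) × 4.10 / [3510 × (1 + 0.0780 × 4.10)] = 8.21×10^6 / 4632 = 1773 m³.
τ = V/Q = 1773/1930 = 0.9187 d, or 22.05 h.

τ ≈ 22.0 h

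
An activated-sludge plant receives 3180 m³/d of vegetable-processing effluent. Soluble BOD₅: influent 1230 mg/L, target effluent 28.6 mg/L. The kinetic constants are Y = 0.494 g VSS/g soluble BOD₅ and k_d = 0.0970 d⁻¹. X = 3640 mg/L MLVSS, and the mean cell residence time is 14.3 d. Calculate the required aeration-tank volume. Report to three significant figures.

Steady-state biomass mass balance: V·X·(1 + k_d·θ_c) = Y·Q·(S₀ − S)·θ_c, so V = 0.494 × 3180 × (1230 − 28.6) × 14.3 / [3640 × (1 + 0.0970 × 14.3)] = 2.7×10^7 / 8689 = 3106 m³.

V ≈ 3110 m³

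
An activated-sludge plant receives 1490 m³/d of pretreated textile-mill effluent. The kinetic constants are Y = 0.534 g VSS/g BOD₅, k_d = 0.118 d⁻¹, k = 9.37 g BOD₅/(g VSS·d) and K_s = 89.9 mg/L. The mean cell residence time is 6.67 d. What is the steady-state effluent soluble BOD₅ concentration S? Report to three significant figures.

Effluent substrate depends only on kinetics and SRT: S = K_s(1 + k_d θ_c) / [θ_c(Yk − k_d) − 1] = 89.9 × (1 + 0.118 × 6.67) / [6.67 × (0.534 × 9.37 − 0.118) − 1] = 160.7 / 31.59 = 5.086 mg/L.

S ≈ 5.09 mg/L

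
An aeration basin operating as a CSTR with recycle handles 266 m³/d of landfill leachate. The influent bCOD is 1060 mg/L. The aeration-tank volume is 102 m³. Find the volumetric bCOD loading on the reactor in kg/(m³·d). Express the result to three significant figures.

L_v = Q S₀ / V = 266 × 1060 × 10⁻³ / 102.0 = 2.764 kg/(m³·d).

L_v ≈ 2.76 kg bCOD/(m³·d)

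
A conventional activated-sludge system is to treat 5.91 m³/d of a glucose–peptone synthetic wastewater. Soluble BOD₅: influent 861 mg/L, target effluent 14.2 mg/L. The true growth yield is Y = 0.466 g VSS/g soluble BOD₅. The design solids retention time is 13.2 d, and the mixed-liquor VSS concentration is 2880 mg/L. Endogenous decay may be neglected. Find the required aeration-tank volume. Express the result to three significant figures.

Biomass mass balance (decay neglected): V·X = Y·Q·(S₀ − S)·θ_c, so V = 0.466 × 5.91 × (861 − 14.2) × 13.2 / 2880 = 10.69 m³.

V ≈ 10.7 m³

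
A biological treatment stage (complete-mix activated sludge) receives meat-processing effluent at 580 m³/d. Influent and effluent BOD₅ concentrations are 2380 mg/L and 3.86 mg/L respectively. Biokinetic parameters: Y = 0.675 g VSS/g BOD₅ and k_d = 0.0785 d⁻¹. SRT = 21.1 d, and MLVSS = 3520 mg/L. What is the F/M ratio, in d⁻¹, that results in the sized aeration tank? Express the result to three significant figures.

F/M ≈ 0.187 d⁻¹

From the SRT design equation V = Y Q (S₀−S) θ_c / [X (1 + k_d θ_c)] = 0.675 × 580 × (2380 − 3.86) × 21.1 / [3520 × (1 + 0.0785 × 21.1)] = 1.96×10^7 / 9350 = 2099 m³.
F/M = Q·S₀ / (V·X) = 580 × 2380 / (2099 × 3520) = 0.1868 g BOD₅·(g VSS·d)⁻¹.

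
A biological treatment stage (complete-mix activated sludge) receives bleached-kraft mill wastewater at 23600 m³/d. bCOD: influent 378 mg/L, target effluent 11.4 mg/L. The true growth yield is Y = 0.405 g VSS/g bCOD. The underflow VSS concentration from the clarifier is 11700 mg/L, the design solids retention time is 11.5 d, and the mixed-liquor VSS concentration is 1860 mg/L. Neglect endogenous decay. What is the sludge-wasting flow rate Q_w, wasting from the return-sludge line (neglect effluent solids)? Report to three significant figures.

Biomass mass balance (decay neglected): V·X = Y·Q·(S₀ − S)·θ_c, so V = 0.405 × 23600 × (378 − 11.4) × 11.5 / 1860 = 21664 m³.
Q_w = (V·X)/(θ_c X_r) = 21664 × 1860 / (11.5 × 11700) = 299.5 m³/d.

Q_w ≈ 299 m³/d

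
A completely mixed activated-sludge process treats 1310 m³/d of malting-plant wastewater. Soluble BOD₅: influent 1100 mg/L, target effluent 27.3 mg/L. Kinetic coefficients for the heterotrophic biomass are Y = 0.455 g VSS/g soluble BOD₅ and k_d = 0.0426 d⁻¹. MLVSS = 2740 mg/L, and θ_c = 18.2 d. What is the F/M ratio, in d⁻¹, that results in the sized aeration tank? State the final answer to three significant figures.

F/M ≈ 0.220 d⁻¹

From the SRT design equation V = Y Q (S₀−S) θ_c / [X (1 + k_d θ_c)] = 0.455 × 1310 × (1100 − 27.3) × 18.2 / [2740 × (1 + 0.0426 × 18.2)] = 1.16×10^7 / 4864 = 2392 m³.
F/M = Q·S₀ / (V·X) = 1310 × 1100 / (2392 × 2740) = 0.2198 g soluble BOD₅·(g VSS·d)⁻¹.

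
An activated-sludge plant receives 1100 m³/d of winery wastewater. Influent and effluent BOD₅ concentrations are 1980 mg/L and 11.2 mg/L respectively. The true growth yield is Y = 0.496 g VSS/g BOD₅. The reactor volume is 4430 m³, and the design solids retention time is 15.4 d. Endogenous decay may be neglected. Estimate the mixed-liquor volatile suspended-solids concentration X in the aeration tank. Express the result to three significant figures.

X ≈ 3730 mg/L

From V·X = Y·Q·(S₀ − S)·θ_c (decay neglected): X = 0.496 × 1100 × (1980 − 11.2) × 15.4 / 4430 = 3734 mg/L.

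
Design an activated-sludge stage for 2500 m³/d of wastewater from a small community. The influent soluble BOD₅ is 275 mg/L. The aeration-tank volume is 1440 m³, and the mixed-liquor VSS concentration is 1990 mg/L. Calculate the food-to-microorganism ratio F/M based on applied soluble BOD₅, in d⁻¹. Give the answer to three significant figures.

Food-to-microorganism ratio F/M = Q S₀ / (V X) = 2500 × 275 / (1440 × 1990) = 0.2399 d⁻¹.

F/M ≈ 0.240 d⁻¹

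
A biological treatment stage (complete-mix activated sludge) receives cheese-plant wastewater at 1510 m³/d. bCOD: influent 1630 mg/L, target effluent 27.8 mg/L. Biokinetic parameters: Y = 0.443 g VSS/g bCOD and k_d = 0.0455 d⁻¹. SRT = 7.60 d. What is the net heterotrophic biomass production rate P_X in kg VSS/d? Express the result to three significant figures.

The observed yield is Y_obs = Y/(1 + k_d·θ_c) = 0.443 / (1 + 0.0455 × 7.60) = 0.443 / 1.346 = 0.3292 g VSS per g bCOD removed.
ΔS = 1630 − 27.8 = 1602 mg/L, so the substrate removal rate is 1510 × 1602/1000 = 2419 kg bCOD/d.
So the net sludge growth is P_X = 0.3292 × 2419 = 796.4 kg VSS/d.

P_X ≈ 796 kg VSS/d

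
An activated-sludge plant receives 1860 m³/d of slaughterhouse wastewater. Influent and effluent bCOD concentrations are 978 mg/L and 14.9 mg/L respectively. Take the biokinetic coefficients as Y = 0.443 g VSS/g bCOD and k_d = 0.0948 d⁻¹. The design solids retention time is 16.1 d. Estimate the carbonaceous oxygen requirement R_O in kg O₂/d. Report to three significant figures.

R_O ≈ 1350 kg O₂/d

Y_obs = Y / (1 + k_d θ_c) = 0.443 / (1 + 0.0948 × 16.1) = 0.443 / 2.526 = 0.1754.
Mass of bCOD removed per day: Q(S₀ − S) = 1860 × 963.1 g/m³ = 1791 kg/d.
Biomass synthesised: P_X = Y_obs × 1791 = 314.1 kg VSS/d.
Carbonaceous O₂ demand = substrate oxidised − cell-mass equivalent = 1791 − 1.42 × 314.1 = 1345 kg O₂/d.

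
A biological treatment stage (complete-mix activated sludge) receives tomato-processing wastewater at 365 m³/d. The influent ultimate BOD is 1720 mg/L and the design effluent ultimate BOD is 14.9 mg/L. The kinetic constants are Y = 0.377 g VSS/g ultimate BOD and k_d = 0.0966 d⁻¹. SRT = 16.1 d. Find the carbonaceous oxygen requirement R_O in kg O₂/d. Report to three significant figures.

Correct the yield for decay: Y_obs = Y/(1 + k_d θ_c) = 0.377 / (1 + 0.0966 × 16.1) = 0.377 / 2.555 = 0.1475.
ΔS = 1720 − 14.9 = 1705 mg/L, so the substrate removal rate is 365 × 1705/1000 = 622.4 kg ultimate BOD/d.
P_X = Y_obs·Q·(S₀ − S) = 0.1475 × 622.4 = 91.82 kg VSS/d.
R_O = Q·(S₀ − S) − 1.42·P_X = 622.4 − 1.42 × 91.82 = 492.0 kg O₂/d.

R_O ≈ 492 kg O₂/d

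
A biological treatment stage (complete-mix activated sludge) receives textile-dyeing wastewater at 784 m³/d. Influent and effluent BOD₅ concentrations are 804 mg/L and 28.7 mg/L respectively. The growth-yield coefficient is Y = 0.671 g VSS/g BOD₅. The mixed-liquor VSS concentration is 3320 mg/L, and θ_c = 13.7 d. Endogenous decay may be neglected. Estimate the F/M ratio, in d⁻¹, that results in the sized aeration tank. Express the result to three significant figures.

Biomass mass balance (decay neglected): V·X = Y·Q·(S₀ − S)·θ_c, so V = 0.671 × 784 × (804 − 28.7) × 13.7 / 3320 = 1683 m³.
F/M = applied load / biomass = Q·S₀/(V·X) = 784 × 804 / (1683 × 3320) = 0.1128 d⁻¹.

F/M ≈ 0.113 d⁻¹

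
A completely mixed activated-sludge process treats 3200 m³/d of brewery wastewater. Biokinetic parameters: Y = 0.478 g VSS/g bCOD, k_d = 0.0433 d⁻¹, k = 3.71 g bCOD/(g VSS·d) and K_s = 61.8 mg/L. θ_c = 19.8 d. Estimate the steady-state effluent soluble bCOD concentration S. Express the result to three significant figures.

For a completely mixed reactor with recycle the Lawrence–McCarty relation gives S = K_s·(1 + k_d·θ_c) / [θ_c·(Y·k − k_d) − 1] = 61.8 × (1 + 0.0433 × 19.8) / [19.8 × (0.478 × 3.71 − 0.0433) − 1] = 114.8 / 33.26 = 3.452 mg/L.

S ≈ 3.45 mg/L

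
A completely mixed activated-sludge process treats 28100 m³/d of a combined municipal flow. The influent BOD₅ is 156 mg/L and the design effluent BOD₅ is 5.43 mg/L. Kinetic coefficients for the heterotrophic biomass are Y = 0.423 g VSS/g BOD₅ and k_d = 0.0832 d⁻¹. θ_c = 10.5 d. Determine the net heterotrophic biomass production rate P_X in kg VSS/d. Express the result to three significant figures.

Y_obs = Y / (1 + k_d θ_c) = 0.423 / (1 + 0.0832 × 10.5) = 0.423 / 1.874 = 0.2258.
Q·(S₀ − S) = 28100 × (156 − 5.43) × 10⁻³ = 4231 kg/d removed.
Net biomass production P_X = Y_obs × Q·(S₀ − S) = 0.2258 × 4231 = 955.2 kg VSS/d.

P_X ≈ 955 kg VSS/d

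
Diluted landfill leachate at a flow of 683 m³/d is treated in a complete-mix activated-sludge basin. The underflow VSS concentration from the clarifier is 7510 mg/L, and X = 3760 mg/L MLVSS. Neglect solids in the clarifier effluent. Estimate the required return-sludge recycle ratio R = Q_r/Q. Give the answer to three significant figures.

R ≈ 1.00

Mass balance around the secondary clarifier (neglecting effluent solids): R = X / (X_r − X) = 3760 / (7510 − 3760) = 1.003.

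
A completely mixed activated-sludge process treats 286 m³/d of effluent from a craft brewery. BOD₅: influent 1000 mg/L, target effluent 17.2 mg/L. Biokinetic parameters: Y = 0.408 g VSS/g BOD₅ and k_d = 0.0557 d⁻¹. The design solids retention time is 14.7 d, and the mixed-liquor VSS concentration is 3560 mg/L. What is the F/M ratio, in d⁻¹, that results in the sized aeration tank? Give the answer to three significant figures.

From the SRT design equation V = Y Q (S₀−S) θ_c / [X (1 + k_d θ_c)] = 0.408 × 286 × (1000 − 17.2) × 14.7 / [3560 × (1 + 0.0557 × 14.7)] = 1.69×10^6 / 6475 = 260.4 m³.
F/M = Q·S₀ / (V·X) = 286 × 1000 / (260.4 × 3560) = 0.3086 g BOD₅·(g VSS·d)⁻¹.

F/M ≈ 0.309 d⁻¹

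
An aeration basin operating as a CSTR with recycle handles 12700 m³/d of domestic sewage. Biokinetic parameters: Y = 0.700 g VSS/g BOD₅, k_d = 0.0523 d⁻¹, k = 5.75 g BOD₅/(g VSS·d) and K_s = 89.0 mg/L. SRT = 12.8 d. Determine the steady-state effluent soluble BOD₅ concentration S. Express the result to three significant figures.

Effluent substrate depends only on kinetics and SRT: S = K_s(1 + k_d θ_c) / [θ_c(Yk − k_d) − 1] = 89.0 × (1 + 0.0523 × 12.8) / [12.8 × (0.700 × 5.75 − 0.0523) − 1] = 148.6 / 49.85 = 2.981 mg/L.

S ≈ 2.98 mg/L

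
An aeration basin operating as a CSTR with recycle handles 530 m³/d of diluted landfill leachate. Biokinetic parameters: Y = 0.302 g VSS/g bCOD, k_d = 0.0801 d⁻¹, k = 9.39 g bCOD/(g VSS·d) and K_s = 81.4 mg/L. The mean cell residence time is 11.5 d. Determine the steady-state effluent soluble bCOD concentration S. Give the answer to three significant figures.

S ≈ 5.10 mg/L

For a completely mixed reactor with recycle the Lawrence–McCarty relation gives S = K_s·(1 + k_d·θ_c) / [θ_c·(Y·k − k_d) − 1] = 81.4 × (1 + 0.0801 × 11.5) / [11.5 × (0.302 × 9.39 − 0.0801) − 1] = 156.4 / 30.69 = 5.095 mg/L.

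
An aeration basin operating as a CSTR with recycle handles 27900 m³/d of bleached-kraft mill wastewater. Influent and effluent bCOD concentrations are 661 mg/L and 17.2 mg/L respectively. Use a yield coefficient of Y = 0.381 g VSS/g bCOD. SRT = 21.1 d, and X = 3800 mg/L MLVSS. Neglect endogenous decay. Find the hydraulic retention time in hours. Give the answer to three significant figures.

τ ≈ 32.7 h

V·X = Y·Q·ΔS·θ_c gives V = 0.381 × 27900 × (661 − 17.2) × 21.1 / 3800 = 38000 m³.
τ = V/Q = 38000/27900 = 1.362 d, or 32.69 h.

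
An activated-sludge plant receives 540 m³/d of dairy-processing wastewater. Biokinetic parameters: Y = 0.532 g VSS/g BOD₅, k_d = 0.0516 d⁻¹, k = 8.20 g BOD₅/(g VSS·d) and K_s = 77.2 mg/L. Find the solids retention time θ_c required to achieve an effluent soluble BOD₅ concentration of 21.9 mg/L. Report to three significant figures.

At the target effluent, Y k S/(K_s+S) = 0.532×8.20×21.9/99.10 = 0.9640 d⁻¹.
Then 1/θ_c = μ − k_d = 0.9640 − 0.0516 = 0.9124 d⁻¹, giving θ_c = 1.096 d.

θ_c ≈ 1.10 d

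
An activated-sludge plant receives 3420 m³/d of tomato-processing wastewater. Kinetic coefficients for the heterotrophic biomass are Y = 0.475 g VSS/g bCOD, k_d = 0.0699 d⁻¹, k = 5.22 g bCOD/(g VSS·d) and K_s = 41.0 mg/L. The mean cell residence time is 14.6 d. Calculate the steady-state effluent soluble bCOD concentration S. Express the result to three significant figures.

Effluent substrate depends only on kinetics and SRT: S = K_s(1 + k_d θ_c) / [θ_c(Yk − k_d) − 1] = 41.0 × (1 + 0.0699 × 14.6) / [14.6 × (0.475 × 5.22 − 0.0699) − 1] = 82.84 / 34.18 = 2.424 mg/L.

S ≈ 2.42 mg/L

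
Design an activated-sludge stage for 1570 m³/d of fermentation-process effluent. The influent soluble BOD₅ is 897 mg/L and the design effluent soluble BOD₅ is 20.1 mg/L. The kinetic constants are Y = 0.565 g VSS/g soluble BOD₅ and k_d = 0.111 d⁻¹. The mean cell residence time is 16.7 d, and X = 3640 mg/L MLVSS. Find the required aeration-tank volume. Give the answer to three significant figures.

V ≈ 1250 m³

From the SRT design equation V = Y Q (S₀−S) θ_c / [X (1 + k_d θ_c)] = 0.565 × 1570 × (897 − 20.1) × 16.7 / [3640 × (1 + 0.111 × 16.7)] = 1.3×10^7 / 10387 = 1251 m³.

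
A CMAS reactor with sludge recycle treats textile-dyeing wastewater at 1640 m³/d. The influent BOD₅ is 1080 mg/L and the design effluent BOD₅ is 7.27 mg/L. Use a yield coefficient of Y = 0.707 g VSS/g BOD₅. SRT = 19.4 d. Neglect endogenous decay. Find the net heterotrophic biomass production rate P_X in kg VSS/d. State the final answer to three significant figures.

No decay correction is needed, so Y_obs = Y = 0.707.
Substrate removed = Q·(S₀ − S) = 1640 m³/d × (1080 − 7.27) g/m³ = 1.76×10^6 g/d = 1759 kg/d.
Net biomass production P_X = Y_obs × Q·(S₀ − S) = 0.7070 × 1759 = 1244 kg VSS/d.

P_X ≈ 1240 kg VSS/d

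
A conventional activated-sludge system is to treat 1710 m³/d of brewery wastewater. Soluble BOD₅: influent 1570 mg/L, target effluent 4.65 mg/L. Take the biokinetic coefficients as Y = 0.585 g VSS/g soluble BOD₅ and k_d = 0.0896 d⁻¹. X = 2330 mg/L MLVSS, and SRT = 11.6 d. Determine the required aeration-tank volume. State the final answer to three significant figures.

V ≈ 3820 m³

From the SRT design equation V = Y Q (S₀−S) θ_c / [X (1 + k_d θ_c)] = 0.585 × 1710 × (1570 − 4.65) × 11.6 / [2330 × (1 + 0.0896 × 11.6)] = 1.82×10^7 / 4752 = 3823 m³.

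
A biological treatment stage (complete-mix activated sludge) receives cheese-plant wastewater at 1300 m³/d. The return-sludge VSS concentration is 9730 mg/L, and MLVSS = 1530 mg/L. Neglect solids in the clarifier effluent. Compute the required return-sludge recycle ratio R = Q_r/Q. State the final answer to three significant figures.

R ≈ 0.187

Mass balance around the secondary clarifier (neglecting effluent solids): R = X / (X_r − X) = 1530 / (9730 − 1530) = 0.1866.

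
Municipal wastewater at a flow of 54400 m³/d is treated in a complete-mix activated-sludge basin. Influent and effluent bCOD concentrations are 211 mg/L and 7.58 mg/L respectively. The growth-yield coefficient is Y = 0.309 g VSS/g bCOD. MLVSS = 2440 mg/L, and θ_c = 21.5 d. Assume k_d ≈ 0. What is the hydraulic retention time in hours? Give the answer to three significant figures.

τ ≈ 13.3 h

With k_d = 0 the design equation reduces to V = Y Q (S₀−S) θ_c / X = 0.309 × 54400 × (211 − 7.58) × 21.5 / 2440 = 30130 m³.
τ = V/Q = 30130/54400 = 0.5539 d, or 13.29 h.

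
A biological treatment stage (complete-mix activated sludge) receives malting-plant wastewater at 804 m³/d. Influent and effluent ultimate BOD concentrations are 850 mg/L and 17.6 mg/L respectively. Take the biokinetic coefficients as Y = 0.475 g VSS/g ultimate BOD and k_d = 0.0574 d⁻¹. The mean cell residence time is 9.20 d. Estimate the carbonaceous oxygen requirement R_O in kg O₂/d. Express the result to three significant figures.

The observed yield is Y_obs = Y/(1 + k_d·θ_c) = 0.475 / (1 + 0.0574 × 9.20) = 0.475 / 1.528 = 0.3108 g VSS per g ultimate BOD removed.
Substrate removed = Q·(S₀ − S) = 804 m³/d × (850 − 17.6) g/m³ = 6.69×10^5 g/d = 669.2 kg/d.
Biomass synthesised: P_X = Y_obs × 669.2 = 208.0 kg VSS/d.
Carbonaceous O₂ demand = substrate oxidised − cell-mass equivalent = 669.2 − 1.42 × 208.0 = 373.8 kg O₂/d.

R_O ≈ 374 kg O₂/d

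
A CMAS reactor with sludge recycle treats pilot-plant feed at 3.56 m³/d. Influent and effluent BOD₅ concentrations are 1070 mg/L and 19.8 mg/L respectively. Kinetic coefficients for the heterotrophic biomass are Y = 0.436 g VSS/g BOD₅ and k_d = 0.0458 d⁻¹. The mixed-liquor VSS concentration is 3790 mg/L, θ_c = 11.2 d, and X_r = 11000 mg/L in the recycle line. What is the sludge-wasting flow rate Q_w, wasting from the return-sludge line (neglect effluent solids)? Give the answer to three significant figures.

From the SRT design equation V = Y Q (S₀−S) θ_c / [X (1 + k_d θ_c)] = 0.436 × 3.56 × (1070 − 19.8) × 11.2 / [3790 × (1 + 0.0458 × 11.2)] = 1.83×10^4 / 5734 = 3.184 m³.
Wasting from the return line (neglecting effluent solids): Q_w = V·X / (θ_c·X_r) = 3.184 × 3790 / (11.2 × 11000) = 0.09795 m³/d.

Q_w ≈ 0.0979 m³/d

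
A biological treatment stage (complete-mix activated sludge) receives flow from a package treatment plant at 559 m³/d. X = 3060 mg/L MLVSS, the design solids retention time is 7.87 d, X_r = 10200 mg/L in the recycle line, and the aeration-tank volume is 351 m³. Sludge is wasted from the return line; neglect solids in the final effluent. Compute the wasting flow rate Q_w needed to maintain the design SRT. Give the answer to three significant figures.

θ_c = V·X/(Q_w·X_r) when wasting from the recycle, so Q_w = V·X/(θ_c·X_r) = 351.0 × 3060 / (7.87 × 10200) = 13.38 m³/d.

Q_w ≈ 13.4 m³/d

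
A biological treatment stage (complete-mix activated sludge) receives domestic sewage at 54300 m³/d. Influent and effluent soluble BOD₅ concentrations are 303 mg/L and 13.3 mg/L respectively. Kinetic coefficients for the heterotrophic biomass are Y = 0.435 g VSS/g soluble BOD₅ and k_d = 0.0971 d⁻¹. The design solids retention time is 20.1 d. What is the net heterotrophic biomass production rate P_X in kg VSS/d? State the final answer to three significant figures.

P_X ≈ 2320 kg VSS/d

The observed yield is Y_obs = Y/(1 + k_d·θ_c) = 0.435 / (1 + 0.0971 × 20.1) = 0.435 / 2.952 = 0.1474 g VSS per g soluble BOD₅ removed.
ΔS = 303 − 13.3 = 289.7 mg/L, so the substrate removal rate is 54300 × 289.7/1000 = 15731 kg soluble BOD₅/d.
Net biomass production P_X = Y_obs × Q·(S₀ − S) = 0.1474 × 15731 = 2318 kg VSS/d.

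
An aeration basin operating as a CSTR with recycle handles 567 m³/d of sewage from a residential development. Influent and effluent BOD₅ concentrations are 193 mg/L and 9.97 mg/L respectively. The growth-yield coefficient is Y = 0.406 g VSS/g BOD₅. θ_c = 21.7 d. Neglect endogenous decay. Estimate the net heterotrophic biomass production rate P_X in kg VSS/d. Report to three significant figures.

P_X ≈ 42.1 kg VSS/d

Since k_d ≈ 0, Y_obs = Y = 0.406 g VSS/g BOD₅.
Mass of BOD₅ removed per day: Q(S₀ − S) = 567 × 183.0 g/m³ = 103.8 kg/d.
Net biomass production P_X = Y_obs × Q·(S₀ − S) = 0.4060 × 103.8 = 42.13 kg VSS/d.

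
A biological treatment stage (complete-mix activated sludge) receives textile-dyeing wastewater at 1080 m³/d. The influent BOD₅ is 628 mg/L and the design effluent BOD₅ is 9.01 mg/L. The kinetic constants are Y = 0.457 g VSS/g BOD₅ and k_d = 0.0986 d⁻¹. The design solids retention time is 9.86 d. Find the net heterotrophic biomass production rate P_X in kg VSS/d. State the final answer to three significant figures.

P_X ≈ 155 kg VSS/d

The observed yield is Y_obs = Y/(1 + k_d·θ_c) = 0.457 / (1 + 0.0986 × 9.86) = 0.457 / 1.972 = 0.2317 g VSS per g BOD₅ removed.
Mass of BOD₅ removed per day: Q(S₀ − S) = 1080 × 619.0 g/m³ = 668.5 kg/d.
So the net sludge growth is P_X = 0.2317 × 668.5 = 154.9 kg VSS/d.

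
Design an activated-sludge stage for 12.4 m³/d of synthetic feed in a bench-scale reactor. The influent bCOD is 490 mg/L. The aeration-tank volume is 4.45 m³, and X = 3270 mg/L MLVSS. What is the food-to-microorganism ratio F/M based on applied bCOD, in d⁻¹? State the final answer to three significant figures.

F/M ≈ 0.418 d⁻¹

F/M = Q·S₀ / (V·X) = 12.4 × 490 / (4.450 × 3270) = 0.4176 g bCOD·(g VSS·d)⁻¹.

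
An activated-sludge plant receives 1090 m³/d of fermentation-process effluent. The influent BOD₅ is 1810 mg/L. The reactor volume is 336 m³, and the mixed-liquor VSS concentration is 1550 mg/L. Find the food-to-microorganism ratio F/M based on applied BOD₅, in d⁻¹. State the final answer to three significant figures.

F/M = Q·S₀ / (V·X) = 1090 × 1810 / (336.0 × 1550) = 3.788 g BOD₅·(g VSS·d)⁻¹.

F/M ≈ 3.79 d⁻¹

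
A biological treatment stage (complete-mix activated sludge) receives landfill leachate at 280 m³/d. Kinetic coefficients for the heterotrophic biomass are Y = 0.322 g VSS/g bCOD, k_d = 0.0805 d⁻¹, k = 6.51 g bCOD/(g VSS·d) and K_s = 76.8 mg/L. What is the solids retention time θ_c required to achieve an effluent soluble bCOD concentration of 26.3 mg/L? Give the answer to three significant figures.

From 1/θ_c = Y·k·S/(K_s + S) − k_d: Y·k·S/(K_s+S) = 0.322 × 6.51 × 26.3 / (76.8 + 26.3) = 0.5347 d⁻¹.
1/θ_c = 0.5347 − 0.0805 = 0.4542 d⁻¹, so θ_c = 2.202 d.

θ_c ≈ 2.20 d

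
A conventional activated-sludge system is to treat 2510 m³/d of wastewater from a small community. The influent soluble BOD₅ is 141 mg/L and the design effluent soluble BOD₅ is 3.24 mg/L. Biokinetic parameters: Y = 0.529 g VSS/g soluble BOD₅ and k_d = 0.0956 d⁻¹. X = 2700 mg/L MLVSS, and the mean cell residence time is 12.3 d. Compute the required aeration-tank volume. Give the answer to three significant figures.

V ≈ 383 m³

From the SRT design equation V = Y Q (S₀−S) θ_c / [X (1 + k_d θ_c)] = 0.529 × 2510 × (141 − 3.24) × 12.3 / [2700 × (1 + 0.0956 × 12.3)] = 2.25×10^6 / 5875 = 383.0 m³.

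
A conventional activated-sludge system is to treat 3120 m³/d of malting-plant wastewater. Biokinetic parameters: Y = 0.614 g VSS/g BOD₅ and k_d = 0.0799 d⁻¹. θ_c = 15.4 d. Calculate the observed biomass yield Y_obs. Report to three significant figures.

Y_obs ≈ 0.275 g VSS/g BOD₅

The observed yield is Y_obs = Y/(1 + k_d·θ_c) = 0.614 / (1 + 0.0799 × 15.4) = 0.614 / 2.230 = 0.2753 g VSS per g BOD₅ removed.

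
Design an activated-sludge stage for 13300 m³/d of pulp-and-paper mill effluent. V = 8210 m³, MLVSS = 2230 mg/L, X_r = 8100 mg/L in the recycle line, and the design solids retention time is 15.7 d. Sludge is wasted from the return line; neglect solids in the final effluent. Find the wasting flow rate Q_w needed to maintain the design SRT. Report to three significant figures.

Q_w = (V·X)/(θ_c X_r) = 8210 × 2230 / (15.7 × 8100) = 144.0 m³/d.

Q_w ≈ 144 m³/d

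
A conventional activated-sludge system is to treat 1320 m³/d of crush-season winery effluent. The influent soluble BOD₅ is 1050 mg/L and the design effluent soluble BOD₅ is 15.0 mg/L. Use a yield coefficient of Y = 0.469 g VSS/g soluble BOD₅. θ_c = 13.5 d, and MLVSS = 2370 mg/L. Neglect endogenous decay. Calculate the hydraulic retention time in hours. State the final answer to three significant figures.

τ ≈ 66.4 h

V·X = Y·Q·ΔS·θ_c gives V = 0.469 × 1320 × (1050 − 15.0) × 13.5 / 2370 = 3650 m³.
HRT = V/Q = 3650 m³ / 1320 m³·d⁻¹ = 2.765 d × 24 = 66.36 h.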